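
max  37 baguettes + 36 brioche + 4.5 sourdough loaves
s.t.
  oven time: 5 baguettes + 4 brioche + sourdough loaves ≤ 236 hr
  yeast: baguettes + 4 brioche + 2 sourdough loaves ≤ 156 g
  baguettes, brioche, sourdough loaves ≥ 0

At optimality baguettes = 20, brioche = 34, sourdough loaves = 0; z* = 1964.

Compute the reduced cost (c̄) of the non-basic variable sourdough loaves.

At the optimum: oven time uses 236 of 236 (binding); yeast uses 156 of 156 (binding).
From A_Bᵀ y = c: 5·y_oven time + 1·y_yeast = 37; 4·y_oven time + 4·y_yeast = 36.
Solving: y_oven time = 7, y_yeast = 2.
Reduced cost of sourdough loaves: c₃ − yᵀa₃ = 4.5 − (7·1 + 2·2) = 4.5 − 11 = -6.5.

-6.5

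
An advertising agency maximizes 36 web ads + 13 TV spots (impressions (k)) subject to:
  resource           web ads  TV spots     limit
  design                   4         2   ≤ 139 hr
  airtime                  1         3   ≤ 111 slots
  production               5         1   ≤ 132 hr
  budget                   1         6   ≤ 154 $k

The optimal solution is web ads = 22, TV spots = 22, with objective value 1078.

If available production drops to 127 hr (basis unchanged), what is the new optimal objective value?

Binding: production and budget. Non-binding: design (7 unused), airtime (23 unused).
Since design, airtime are not tight, their duals are 0.
The binding rows give the dual system: 5·y_production + 1·y_budget = 36 and 1·y_production + 6·y_budget = 13.
This yields shadow prices y_production = 7, y_budget = 1.
Δz = y_production·Δb = 7 × (-5) = -35, so new z* = 1078 − 35 = 1043.

1043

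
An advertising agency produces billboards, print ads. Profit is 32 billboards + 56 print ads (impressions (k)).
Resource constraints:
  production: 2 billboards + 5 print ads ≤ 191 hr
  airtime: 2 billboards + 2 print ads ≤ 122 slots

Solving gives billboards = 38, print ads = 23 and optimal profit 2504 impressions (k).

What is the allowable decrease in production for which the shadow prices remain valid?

Binding constraints: production, airtime. The basis is B = [[2,5],[2,2]] with det -6.
Per unit decrease in production, x* moves by d = (0.3333, -0.3333).
The basis stays optimal until print ads reaches 0; allowable decrease = 69 hr.

69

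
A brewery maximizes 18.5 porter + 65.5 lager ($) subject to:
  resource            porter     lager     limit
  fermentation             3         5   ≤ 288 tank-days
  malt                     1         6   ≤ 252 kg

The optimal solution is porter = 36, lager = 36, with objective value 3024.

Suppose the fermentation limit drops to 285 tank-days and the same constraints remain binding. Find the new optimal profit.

3013.5

At the optimum: fermentation uses 288 of 288 (binding); malt uses 252 of 252 (binding).
The binding rows give the dual system: 3·y_fermentation + 1·y_malt = 18.5 and 5·y_fermentation + 6·y_malt = 65.5.
This yields shadow prices y_fermentation = 3.5, y_malt = 8.
Δz = y_fermentation·Δb = 3.5 × (-3) = -10.5, so new z* = 3024 − 10.5 = 3013.5.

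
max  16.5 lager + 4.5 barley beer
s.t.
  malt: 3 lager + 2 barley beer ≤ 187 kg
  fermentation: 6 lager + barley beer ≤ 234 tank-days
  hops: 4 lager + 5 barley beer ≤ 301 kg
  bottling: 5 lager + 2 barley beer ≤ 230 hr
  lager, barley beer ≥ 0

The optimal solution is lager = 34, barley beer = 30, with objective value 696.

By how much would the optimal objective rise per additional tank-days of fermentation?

1.5

Binding: fermentation and bottling. Non-binding: malt (25 unused), hops (15 unused).
By complementary slackness, y = 0 for the non-binding constraints.
The binding rows give the dual system: 6·y_fermentation + 5·y_bottling = 16.5 and 1·y_fermentation + 2·y_bottling = 4.5.
→ y_fermentation = 1.5 and y_bottling = 1.5.
Shadow price of fermentation = 1.5.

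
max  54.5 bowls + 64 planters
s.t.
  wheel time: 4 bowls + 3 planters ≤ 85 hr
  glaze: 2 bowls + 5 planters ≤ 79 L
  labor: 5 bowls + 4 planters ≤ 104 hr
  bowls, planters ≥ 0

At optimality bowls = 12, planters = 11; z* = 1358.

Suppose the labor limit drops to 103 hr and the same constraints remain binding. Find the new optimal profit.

1349.5

At the optimum: wheel time uses 81 of 85 (slack = 4); glaze uses 79 of 79 (binding); labor uses 104 of 104 (binding).
Slack constraints have shadow price 0 (complementary slackness).
Dual feasibility on the basic columns requires 2·y_glaze + 5·y_labor = 54.5, 5·y_glaze + 4·y_labor = 64.
This yields shadow prices y_glaze = 6, y_labor = 8.5.
Δz = y_labor·Δb = 8.5 × (-1) = -8.5, so new z* = 1358 − 8.5 = 1349.5.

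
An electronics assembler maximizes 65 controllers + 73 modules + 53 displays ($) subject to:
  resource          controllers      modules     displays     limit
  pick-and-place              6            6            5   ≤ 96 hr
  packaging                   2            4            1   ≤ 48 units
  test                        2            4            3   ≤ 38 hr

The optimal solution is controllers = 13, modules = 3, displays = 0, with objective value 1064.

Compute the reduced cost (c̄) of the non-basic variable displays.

-6.5

Binding: pick-and-place and test. Non-binding: packaging (10 unused).
Slack constraints have shadow price 0 (complementary slackness).
The binding rows give the dual system: 6·y_pick-and-place + 2·y_test = 65 and 6·y_pick-and-place + 4·y_test = 73.
→ y_pick-and-place = 9.5 and y_test = 4.
Reduced cost of displays: c₃ − yᵀa₃ = 53 − (9.5·5 + 4·3) = 53 − 59.5 = -6.5.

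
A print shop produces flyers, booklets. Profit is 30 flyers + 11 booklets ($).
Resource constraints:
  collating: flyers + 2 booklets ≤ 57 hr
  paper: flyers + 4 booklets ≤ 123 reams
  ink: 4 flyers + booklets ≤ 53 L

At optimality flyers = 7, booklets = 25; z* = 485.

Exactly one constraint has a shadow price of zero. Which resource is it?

paper

collating: 57/57 (binding)
paper: 107/123 (slack 16)
ink: 53/53 (binding)
By complementary slackness, a constraint with positive slack has shadow price 0 → paper.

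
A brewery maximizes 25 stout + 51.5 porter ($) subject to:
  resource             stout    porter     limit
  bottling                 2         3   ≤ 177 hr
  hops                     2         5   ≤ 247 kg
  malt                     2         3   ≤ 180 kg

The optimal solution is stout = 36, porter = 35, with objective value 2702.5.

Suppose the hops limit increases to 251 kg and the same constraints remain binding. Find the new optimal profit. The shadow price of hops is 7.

Δb = 4, so new z* = 2702.5 + (7)·(4) = 2702.5 + 28 = 2730.5.

2730.5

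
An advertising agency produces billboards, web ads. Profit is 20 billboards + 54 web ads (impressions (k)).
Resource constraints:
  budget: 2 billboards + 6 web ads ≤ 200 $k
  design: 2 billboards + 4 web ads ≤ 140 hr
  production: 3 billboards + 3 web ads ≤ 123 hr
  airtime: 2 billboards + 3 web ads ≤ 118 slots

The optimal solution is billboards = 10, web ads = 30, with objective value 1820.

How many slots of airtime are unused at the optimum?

airtime used = 2·10 + 3·30 = 110; slack = 118 − 110 = 8.

8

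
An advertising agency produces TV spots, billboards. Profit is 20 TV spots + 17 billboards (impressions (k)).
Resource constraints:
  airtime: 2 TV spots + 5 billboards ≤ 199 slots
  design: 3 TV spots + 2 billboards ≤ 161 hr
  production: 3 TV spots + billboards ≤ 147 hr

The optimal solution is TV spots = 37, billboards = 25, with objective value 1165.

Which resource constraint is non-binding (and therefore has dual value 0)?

airtime: 199/199 (binding)
design: 161/161 (binding)
production: 136/147 (slack 11)
By complementary slackness, a constraint with positive slack has shadow price 0 → production.

production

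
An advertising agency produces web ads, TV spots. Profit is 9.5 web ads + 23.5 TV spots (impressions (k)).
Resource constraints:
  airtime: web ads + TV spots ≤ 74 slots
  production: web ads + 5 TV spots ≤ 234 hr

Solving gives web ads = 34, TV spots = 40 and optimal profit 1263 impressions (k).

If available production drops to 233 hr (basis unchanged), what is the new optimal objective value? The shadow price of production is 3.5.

Δb = -1, so new z* = 1263 + (3.5)·(-1) = 1263 − 3.5 = 1259.5.

1259.5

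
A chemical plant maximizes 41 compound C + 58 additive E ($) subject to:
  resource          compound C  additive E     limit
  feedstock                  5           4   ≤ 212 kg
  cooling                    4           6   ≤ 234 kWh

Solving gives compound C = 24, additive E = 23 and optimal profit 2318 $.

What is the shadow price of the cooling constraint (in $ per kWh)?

Both feedstock and cooling are binding at x*.
From A_Bᵀ y = c: 5·y_feedstock + 4·y_cooling = 41; 4·y_feedstock + 6·y_cooling = 58.
→ y_feedstock = 1 and y_cooling = 9.
Shadow price of cooling = 9.

9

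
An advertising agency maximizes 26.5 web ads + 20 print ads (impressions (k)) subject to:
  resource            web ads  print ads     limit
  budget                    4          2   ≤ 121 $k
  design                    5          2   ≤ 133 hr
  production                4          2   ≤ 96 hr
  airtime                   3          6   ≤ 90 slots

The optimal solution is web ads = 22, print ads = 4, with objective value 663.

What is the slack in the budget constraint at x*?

budget used = 4·22 + 2·4 = 96; slack = 121 − 96 = 25.

25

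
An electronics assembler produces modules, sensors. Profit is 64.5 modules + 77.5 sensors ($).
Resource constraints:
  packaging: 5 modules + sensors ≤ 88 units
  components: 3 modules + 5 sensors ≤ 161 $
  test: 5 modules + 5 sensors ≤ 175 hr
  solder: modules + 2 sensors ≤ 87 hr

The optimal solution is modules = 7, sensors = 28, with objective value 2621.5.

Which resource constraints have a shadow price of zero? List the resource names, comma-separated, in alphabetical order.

packaging: 63/88 (slack 25)
components: 161/161 (binding)
test: 175/175 (binding)
solder: 63/87 (slack 24)
By complementary slackness, a constraint with positive slack has shadow price 0 → packaging, solder.

packaging, solder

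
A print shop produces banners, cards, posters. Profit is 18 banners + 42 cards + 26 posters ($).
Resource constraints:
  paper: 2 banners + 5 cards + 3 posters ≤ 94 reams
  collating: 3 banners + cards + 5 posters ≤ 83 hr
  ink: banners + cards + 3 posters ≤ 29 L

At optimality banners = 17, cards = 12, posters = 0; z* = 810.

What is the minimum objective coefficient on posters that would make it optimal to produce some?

30

At the optimum: paper uses 94 of 94 (binding); collating uses 63 of 83 (slack = 20); ink uses 29 of 29 (binding).
Since collating is not tight, its dual is 0.
From A_Bᵀ y = c: 2·y_paper + 1·y_ink = 18; 5·y_paper + 1·y_ink = 42.
→ y_paper = 8 and y_ink = 2.
posters enters the basis when its profit ≥ yᵀa₃ = 8·3 + 2·3 = 30.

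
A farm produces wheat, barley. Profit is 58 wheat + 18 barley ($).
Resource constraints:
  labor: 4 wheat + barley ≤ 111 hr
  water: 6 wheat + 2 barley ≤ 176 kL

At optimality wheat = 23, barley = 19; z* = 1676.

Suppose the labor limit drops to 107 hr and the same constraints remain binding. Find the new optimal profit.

At the optimum: labor uses 111 of 111 (binding); water uses 176 of 176 (binding).
Dual feasibility on the basic columns requires 4·y_labor + 6·y_water = 58, 1·y_labor + 2·y_water = 18.
→ y_labor = 4 and y_water = 7.
Δz = y_labor·Δb = 4 × (-4) = -16, so new z* = 1676 − 16 = 1660.

1660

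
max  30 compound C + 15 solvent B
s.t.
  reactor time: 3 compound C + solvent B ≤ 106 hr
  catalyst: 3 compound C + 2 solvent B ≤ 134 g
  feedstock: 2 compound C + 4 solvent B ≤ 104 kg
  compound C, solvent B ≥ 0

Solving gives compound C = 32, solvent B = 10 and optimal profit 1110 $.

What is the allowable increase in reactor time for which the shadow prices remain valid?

Binding constraints: reactor time, feedstock. The basis is B = [[3,1],[2,4]] with det 10.
Per unit increase in reactor time, x* moves by d = (0.4, -0.2).
The basis stays optimal until catalyst becomes binding; allowable increase = 22.5 hr.

22.5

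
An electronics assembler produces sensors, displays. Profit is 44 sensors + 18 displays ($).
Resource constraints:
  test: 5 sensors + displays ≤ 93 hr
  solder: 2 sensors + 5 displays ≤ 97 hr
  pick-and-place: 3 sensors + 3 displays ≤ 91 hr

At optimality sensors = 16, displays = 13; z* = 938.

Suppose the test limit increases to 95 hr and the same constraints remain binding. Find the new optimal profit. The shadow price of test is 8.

Δb = 2, so new z* = 938 + (8)·(2) = 938 + 16 = 954.

954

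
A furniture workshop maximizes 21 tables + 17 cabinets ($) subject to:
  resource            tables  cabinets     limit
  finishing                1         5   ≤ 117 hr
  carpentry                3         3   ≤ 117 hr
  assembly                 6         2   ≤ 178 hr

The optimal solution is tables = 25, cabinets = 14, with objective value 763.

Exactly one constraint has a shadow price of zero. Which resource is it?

finishing: 95/117 (slack 22)
carpentry: 117/117 (binding)
assembly: 178/178 (binding)
By complementary slackness, a constraint with positive slack has shadow price 0 → finishing.

finishing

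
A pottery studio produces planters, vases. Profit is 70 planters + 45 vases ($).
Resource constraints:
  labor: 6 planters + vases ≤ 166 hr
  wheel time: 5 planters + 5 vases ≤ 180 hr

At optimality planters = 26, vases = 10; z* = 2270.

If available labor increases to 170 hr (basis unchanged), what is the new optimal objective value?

2290

Both labor and wheel time are binding at x*.
Dual feasibility on the basic columns requires 6·y_labor + 5·y_wheel time = 70, 1·y_labor + 5·y_wheel time = 45.
→ y_labor = 5 and y_wheel time = 8.
Δz = y_labor·Δb = 5 × (4) = 20, so new z* = 2270 + 20 = 2290.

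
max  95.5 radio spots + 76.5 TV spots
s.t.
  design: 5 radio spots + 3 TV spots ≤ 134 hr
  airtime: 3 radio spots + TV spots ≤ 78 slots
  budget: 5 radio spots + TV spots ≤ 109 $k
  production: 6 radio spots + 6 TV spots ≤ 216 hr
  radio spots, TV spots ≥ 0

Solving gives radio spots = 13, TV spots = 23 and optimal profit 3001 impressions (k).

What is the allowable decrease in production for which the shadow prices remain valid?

25.2

Binding constraints: design, production. The basis is B = [[5,3],[6,6]] with det 12.
Per unit decrease in production, x* moves by d = (0.25, -0.4167).
The basis stays optimal until budget becomes binding; allowable decrease = 25.2 hr.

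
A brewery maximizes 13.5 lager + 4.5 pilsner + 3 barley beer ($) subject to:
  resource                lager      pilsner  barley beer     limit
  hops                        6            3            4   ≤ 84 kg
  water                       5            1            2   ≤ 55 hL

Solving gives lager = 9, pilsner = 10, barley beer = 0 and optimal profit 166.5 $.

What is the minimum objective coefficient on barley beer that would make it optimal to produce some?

7

Both hops and water are binding at x*.
Dual feasibility on the basic columns requires 6·y_hops + 5·y_water = 13.5, 3·y_hops + 1·y_water = 4.5.
This yields shadow prices y_hops = 1, y_water = 1.5.
barley beer enters the basis when its profit ≥ yᵀa₃ = 1·4 + 1.5·2 = 7.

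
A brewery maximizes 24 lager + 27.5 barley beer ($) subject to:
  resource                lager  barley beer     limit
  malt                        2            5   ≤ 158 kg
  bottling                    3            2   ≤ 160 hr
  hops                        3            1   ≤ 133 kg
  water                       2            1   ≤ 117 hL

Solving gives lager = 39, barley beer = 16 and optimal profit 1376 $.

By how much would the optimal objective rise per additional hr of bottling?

0

Binding: malt and hops. Non-binding: bottling (11 unused), water (23 unused).
Slack constraints have shadow price 0 (complementary slackness).
The binding rows give the dual system: 2·y_malt + 3·y_hops = 24 and 5·y_malt + 1·y_hops = 27.5.
This yields shadow prices y_malt = 4.5, y_hops = 5.
Shadow price of bottling = 0.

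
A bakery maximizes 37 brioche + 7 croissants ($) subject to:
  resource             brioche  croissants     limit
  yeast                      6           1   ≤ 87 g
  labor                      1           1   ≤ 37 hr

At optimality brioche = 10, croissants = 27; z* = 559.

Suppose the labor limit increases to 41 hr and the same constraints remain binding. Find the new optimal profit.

Both yeast and labor are binding at x*.
Dual feasibility on the basic columns requires 6·y_yeast + 1·y_labor = 37, 1·y_yeast + 1·y_labor = 7.
This yields shadow prices y_yeast = 6, y_labor = 1.
Δz = y_labor·Δb = 1 × (4) = 4, so new z* = 559 + 4 = 563.

563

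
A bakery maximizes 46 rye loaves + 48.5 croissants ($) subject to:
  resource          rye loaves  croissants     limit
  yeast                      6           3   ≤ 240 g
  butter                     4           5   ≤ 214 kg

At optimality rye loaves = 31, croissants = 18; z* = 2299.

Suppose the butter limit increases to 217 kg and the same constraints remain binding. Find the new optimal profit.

2324.5

At the optimum: yeast uses 240 of 240 (binding); butter uses 214 of 214 (binding).
From A_Bᵀ y = c: 6·y_yeast + 4·y_butter = 46; 3·y_yeast + 5·y_butter = 48.5.
Solving: y_yeast = 2, y_butter = 8.5.
Δz = y_butter·Δb = 8.5 × (3) = 25.5, so new z* = 2299 + 25.5 = 2324.5.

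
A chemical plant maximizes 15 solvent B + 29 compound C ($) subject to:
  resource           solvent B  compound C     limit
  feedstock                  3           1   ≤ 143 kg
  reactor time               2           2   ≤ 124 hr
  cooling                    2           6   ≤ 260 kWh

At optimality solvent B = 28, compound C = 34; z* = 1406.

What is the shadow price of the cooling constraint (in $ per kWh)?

Check each constraint at x*: feedstock 118/143 (slack 25); reactor time 124/124 (tight); cooling 260/260 (tight).
By complementary slackness, y = 0 for the non-binding constraint.
From A_Bᵀ y = c: 2·y_reactor time + 2·y_cooling = 15; 2·y_reactor time + 6·y_cooling = 29.
This yields shadow prices y_reactor time = 4, y_cooling = 3.5.
Shadow price of cooling = 3.5.

3.5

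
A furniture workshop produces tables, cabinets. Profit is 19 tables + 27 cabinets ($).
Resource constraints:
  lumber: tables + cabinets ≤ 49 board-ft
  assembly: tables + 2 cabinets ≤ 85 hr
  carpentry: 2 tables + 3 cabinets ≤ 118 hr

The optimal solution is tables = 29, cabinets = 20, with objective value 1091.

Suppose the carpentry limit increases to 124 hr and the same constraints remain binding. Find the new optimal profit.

Check each constraint at x*: lumber 49/49 (tight); assembly 69/85 (slack 16); carpentry 118/118 (tight).
By complementary slackness, y = 0 for the non-binding constraint.
The binding rows give the dual system: 1·y_lumber + 2·y_carpentry = 19 and 1·y_lumber + 3·y_carpentry = 27.
Solving: y_lumber = 3, y_carpentry = 8.
Δz = y_carpentry·Δb = 8 × (6) = 48, so new z* = 1091 + 48 = 1139.

1139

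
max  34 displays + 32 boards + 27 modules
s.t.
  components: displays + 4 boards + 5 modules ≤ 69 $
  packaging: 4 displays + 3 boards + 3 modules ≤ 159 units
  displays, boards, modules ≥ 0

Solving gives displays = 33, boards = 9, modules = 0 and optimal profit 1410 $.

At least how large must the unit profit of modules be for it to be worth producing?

34

At the optimum: components uses 69 of 69 (binding); packaging uses 159 of 159 (binding).
From A_Bᵀ y = c: 1·y_components + 4·y_packaging = 34; 4·y_components + 3·y_packaging = 32.
This yields shadow prices y_components = 2, y_packaging = 8.
modules enters the basis when its profit ≥ yᵀa₃ = 2·5 + 8·3 = 34.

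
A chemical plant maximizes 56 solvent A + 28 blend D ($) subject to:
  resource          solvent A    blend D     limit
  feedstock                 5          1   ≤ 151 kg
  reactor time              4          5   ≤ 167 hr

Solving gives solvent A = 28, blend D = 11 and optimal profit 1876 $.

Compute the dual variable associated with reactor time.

4

Both feedstock and reactor time are binding at x*.
Dual feasibility on the basic columns requires 5·y_feedstock + 4·y_reactor time = 56, 1·y_feedstock + 5·y_reactor time = 28.
This yields shadow prices y_feedstock = 8, y_reactor time = 4.
Shadow price of reactor time = 4.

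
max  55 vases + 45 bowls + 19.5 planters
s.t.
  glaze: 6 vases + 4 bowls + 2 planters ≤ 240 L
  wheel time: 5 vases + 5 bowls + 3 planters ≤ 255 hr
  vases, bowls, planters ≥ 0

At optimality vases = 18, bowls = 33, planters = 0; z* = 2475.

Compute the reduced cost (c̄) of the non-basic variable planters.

-5.5

Both glaze and wheel time are binding at x*.
Dual feasibility on the basic columns requires 6·y_glaze + 5·y_wheel time = 55, 4·y_glaze + 5·y_wheel time = 45.
→ y_glaze = 5 and y_wheel time = 5.
Reduced cost of planters: c₃ − yᵀa₃ = 19.5 − (5·2 + 5·3) = 19.5 − 25 = -5.5.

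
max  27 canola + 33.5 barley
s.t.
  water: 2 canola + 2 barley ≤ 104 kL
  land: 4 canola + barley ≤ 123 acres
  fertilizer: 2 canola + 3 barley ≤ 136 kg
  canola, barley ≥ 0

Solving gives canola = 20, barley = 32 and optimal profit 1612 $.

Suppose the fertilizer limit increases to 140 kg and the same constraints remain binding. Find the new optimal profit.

1638

At the optimum: water uses 104 of 104 (binding); land uses 112 of 123 (slack = 11); fertilizer uses 136 of 136 (binding).
By complementary slackness, y = 0 for the non-binding constraint.
Dual feasibility on the basic columns requires 2·y_water + 2·y_fertilizer = 27, 2·y_water + 3·y_fertilizer = 33.5.
→ y_water = 7 and y_fertilizer = 6.5.
Δz = y_fertilizer·Δb = 6.5 × (4) = 26, so new z* = 1612 + 26 = 1638.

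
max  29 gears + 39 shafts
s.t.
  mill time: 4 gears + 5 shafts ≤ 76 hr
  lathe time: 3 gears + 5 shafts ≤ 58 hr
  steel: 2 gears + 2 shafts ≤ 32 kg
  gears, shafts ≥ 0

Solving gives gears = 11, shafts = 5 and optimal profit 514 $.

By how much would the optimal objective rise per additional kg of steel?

Binding: lathe time and steel. Non-binding: mill time (7 unused).
By complementary slackness, y = 0 for the non-binding constraint.
Dual feasibility on the basic columns requires 3·y_lathe time + 2·y_steel = 29, 5·y_lathe time + 2·y_steel = 39.
This yields shadow prices y_lathe time = 5, y_steel = 7.
Shadow price of steel = 7.

7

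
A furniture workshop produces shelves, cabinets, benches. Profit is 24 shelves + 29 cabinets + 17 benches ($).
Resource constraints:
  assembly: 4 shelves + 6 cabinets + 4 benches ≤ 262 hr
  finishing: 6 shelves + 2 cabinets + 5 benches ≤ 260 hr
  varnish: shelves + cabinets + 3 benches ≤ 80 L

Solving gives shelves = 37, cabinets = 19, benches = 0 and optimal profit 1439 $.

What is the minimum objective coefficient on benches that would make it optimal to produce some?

At the optimum: assembly uses 262 of 262 (binding); finishing uses 260 of 260 (binding); varnish uses 56 of 80 (slack = 24).
By complementary slackness, y = 0 for the non-binding constraint.
The binding rows give the dual system: 4·y_assembly + 6·y_finishing = 24 and 6·y_assembly + 2·y_finishing = 29.
Solving: y_assembly = 4.5, y_finishing = 1.
benches enters the basis when its profit ≥ yᵀa₃ = 4.5·4 + 1·5 = 23.

23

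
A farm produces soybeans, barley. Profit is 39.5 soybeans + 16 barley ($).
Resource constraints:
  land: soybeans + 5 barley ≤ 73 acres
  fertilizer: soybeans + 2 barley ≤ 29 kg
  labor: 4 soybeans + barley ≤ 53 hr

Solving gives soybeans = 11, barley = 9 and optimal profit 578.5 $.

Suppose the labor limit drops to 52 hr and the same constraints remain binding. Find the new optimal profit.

Binding: fertilizer and labor. Non-binding: land (17 unused).
By complementary slackness, y = 0 for the non-binding constraint.
Dual feasibility on the basic columns requires 1·y_fertilizer + 4·y_labor = 39.5, 2·y_fertilizer + 1·y_labor = 16.
→ y_fertilizer = 3.5 and y_labor = 9.
Δz = y_labor·Δb = 9 × (-1) = -9, so new z* = 578.5 − 9 = 569.5.

569.5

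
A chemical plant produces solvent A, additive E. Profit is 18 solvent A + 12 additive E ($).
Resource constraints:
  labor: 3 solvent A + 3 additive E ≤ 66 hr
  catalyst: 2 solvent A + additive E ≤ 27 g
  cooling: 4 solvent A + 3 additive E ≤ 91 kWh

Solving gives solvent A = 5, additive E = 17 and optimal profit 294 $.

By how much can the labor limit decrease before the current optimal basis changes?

25.5

Binding constraints: labor, catalyst. The basis is B = [[3,3],[2,1]] with det -3.
Per unit decrease in labor, x* moves by d = (0.3333, -0.6667).
The basis stays optimal until additive E reaches 0; allowable decrease = 25.5 hr.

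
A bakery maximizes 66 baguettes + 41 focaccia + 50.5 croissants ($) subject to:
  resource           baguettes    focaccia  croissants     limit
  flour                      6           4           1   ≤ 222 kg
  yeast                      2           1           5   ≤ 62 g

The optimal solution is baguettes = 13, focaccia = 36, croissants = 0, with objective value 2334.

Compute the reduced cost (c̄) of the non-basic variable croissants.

-2.5

At the optimum: flour uses 222 of 222 (binding); yeast uses 62 of 62 (binding).
From A_Bᵀ y = c: 6·y_flour + 2·y_yeast = 66; 4·y_flour + 1·y_yeast = 41.
This yields shadow prices y_flour = 8, y_yeast = 9.
Reduced cost of croissants: c₃ − yᵀa₃ = 50.5 − (8·1 + 9·5) = 50.5 − 53 = -2.5.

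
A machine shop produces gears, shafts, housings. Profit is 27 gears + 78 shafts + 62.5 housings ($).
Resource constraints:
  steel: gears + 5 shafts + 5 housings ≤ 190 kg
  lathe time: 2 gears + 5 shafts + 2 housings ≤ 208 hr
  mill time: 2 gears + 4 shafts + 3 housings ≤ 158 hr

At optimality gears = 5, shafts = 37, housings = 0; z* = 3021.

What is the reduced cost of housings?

At the optimum: steel uses 190 of 190 (binding); lathe time uses 195 of 208 (slack = 13); mill time uses 158 of 158 (binding).
By complementary slackness, y = 0 for the non-binding constraint.
From A_Bᵀ y = c: 1·y_steel + 2·y_mill time = 27; 5·y_steel + 4·y_mill time = 78.
Solving: y_steel = 8, y_mill time = 9.5.
Reduced cost of housings: c₃ − yᵀa₃ = 62.5 − (8·5 + 9.5·3) = 62.5 − 68.5 = -6.

-6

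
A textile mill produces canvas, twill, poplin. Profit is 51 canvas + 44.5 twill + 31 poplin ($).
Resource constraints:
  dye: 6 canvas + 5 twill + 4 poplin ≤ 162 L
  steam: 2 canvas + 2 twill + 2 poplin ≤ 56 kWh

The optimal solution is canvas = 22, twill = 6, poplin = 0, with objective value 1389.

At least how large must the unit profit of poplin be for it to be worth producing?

38

Both dye and steam are binding at x*.
Dual feasibility on the basic columns requires 6·y_dye + 2·y_steam = 51, 5·y_dye + 2·y_steam = 44.5.
Solving: y_dye = 6.5, y_steam = 6.
poplin enters the basis when its profit ≥ yᵀa₃ = 6.5·4 + 6·2 = 38.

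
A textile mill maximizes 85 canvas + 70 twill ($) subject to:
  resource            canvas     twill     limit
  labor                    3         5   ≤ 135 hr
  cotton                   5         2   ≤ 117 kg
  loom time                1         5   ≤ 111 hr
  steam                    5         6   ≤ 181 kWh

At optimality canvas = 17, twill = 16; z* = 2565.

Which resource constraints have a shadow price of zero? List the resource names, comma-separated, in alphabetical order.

labor: 131/135 (slack 4)
cotton: 117/117 (binding)
loom time: 97/111 (slack 14)
steam: 181/181 (binding)
By complementary slackness, a constraint with positive slack has shadow price 0 → labor, loom time.

labor, loom time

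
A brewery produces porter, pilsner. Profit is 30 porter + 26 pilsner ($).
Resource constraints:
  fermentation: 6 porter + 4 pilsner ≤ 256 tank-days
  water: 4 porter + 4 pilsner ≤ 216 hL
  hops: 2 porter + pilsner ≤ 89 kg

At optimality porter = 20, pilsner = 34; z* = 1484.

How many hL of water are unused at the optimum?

0

water used = 4·20 + 4·34 = 216; slack = 216 − 216 = 0.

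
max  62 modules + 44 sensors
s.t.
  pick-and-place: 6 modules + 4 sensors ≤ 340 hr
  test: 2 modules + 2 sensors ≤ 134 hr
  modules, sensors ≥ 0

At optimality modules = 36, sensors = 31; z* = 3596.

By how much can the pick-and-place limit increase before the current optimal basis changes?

Binding constraints: pick-and-place, test. The basis is B = [[6,4],[2,2]] with det 4.
Per unit increase in pick-and-place, x* moves by d = (0.5, -0.5).
The basis stays optimal until sensors reaches 0; allowable increase = 62 hr.

62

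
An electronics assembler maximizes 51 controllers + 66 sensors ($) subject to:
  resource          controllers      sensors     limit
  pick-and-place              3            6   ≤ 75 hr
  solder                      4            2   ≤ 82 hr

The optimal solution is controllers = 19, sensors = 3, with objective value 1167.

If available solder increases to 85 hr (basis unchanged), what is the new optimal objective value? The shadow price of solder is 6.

Δb = 3, so new z* = 1167 + (6)·(3) = 1167 + 18 = 1185.

1185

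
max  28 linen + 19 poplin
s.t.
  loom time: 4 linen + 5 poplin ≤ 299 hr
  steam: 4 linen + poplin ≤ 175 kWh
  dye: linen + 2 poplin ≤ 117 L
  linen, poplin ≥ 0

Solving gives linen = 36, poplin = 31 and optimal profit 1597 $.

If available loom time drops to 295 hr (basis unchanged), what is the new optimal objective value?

1585

Check each constraint at x*: loom time 299/299 (tight); steam 175/175 (tight); dye 98/117 (slack 19).
Since dye is not tight, its dual is 0.
Dual feasibility on the basic columns requires 4·y_loom time + 4·y_steam = 28, 5·y_loom time + 1·y_steam = 19.
Solving: y_loom time = 3, y_steam = 4.
Δz = y_loom time·Δb = 3 × (-4) = -12, so new z* = 1597 − 12 = 1585.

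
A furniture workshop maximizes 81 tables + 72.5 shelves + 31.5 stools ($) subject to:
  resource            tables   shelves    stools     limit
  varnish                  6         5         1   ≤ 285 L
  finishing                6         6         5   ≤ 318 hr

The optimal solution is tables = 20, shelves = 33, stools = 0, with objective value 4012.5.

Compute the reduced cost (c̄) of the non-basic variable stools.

-2

Both varnish and finishing are binding at x*.
Dual feasibility on the basic columns requires 6·y_varnish + 6·y_finishing = 81, 5·y_varnish + 6·y_finishing = 72.5.
This yields shadow prices y_varnish = 8.5, y_finishing = 5.
Reduced cost of stools: c₃ − yᵀa₃ = 31.5 − (8.5·1 + 5·5) = 31.5 − 33.5 = -2.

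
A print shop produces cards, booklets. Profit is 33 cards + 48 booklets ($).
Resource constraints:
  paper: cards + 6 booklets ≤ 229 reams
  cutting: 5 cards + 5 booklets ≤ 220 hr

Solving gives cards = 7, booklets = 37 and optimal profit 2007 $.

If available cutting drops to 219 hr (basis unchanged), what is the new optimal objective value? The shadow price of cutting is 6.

2001

Δb = -1, so new z* = 2007 + (6)·(-1) = 2007 − 6 = 2001.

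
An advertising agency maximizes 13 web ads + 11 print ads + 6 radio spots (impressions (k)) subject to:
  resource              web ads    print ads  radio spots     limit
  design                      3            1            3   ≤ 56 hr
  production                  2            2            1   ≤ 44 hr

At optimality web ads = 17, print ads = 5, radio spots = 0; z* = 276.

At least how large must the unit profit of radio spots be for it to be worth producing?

8

Both design and production are binding at x*.
From A_Bᵀ y = c: 3·y_design + 2·y_production = 13; 1·y_design + 2·y_production = 11.
→ y_design = 1 and y_production = 5.
radio spots enters the basis when its profit ≥ yᵀa₃ = 1·3 + 5·1 = 8.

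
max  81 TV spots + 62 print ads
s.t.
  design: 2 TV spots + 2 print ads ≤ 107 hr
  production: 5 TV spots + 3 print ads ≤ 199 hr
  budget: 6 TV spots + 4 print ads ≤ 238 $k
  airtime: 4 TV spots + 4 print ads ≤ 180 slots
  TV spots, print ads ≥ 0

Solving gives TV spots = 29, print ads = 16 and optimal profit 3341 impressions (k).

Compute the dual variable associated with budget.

9.5

Check each constraint at x*: design 90/107 (slack 17); production 193/199 (slack 6); budget 238/238 (tight); airtime 180/180 (tight).
Since design, production are not tight, their duals are 0.
Dual feasibility on the basic columns requires 6·y_budget + 4·y_airtime = 81, 4·y_budget + 4·y_airtime = 62.
→ y_budget = 9.5 and y_airtime = 6.
Shadow price of budget = 9.5.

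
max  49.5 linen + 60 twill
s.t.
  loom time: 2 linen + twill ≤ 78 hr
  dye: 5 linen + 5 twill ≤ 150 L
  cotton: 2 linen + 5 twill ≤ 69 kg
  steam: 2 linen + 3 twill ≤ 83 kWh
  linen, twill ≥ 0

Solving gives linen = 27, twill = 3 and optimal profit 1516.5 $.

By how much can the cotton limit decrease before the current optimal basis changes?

Binding constraints: dye, cotton. The basis is B = [[5,5],[2,5]] with det 15.
Per unit decrease in cotton, x* moves by d = (0.3333, -0.3333).
The basis stays optimal until twill reaches 0; allowable decrease = 9 kg.

9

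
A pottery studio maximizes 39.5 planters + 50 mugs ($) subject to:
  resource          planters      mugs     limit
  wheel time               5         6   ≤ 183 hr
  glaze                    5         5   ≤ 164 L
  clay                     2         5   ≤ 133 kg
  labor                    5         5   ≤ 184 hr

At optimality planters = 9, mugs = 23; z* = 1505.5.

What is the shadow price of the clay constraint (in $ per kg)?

1

Binding: wheel time and clay. Non-binding: glaze (4 unused), labor (24 unused).
By complementary slackness, y = 0 for the non-binding constraints.
The binding rows give the dual system: 5·y_wheel time + 2·y_clay = 39.5 and 6·y_wheel time + 5·y_clay = 50.
→ y_wheel time = 7.5 and y_clay = 1.
Shadow price of clay = 1.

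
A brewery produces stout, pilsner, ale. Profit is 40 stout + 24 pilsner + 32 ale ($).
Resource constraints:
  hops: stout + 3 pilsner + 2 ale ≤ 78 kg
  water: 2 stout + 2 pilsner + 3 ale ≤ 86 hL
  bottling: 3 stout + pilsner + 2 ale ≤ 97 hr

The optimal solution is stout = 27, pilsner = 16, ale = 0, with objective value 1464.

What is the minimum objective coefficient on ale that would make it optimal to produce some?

40

Binding: water and bottling. Non-binding: hops (3 unused).
By complementary slackness, y = 0 for the non-binding constraint.
The binding rows give the dual system: 2·y_water + 3·y_bottling = 40 and 2·y_water + 1·y_bottling = 24.
Solving: y_water = 8, y_bottling = 8.
ale enters the basis when its profit ≥ yᵀa₃ = 8·3 + 8·2 = 40.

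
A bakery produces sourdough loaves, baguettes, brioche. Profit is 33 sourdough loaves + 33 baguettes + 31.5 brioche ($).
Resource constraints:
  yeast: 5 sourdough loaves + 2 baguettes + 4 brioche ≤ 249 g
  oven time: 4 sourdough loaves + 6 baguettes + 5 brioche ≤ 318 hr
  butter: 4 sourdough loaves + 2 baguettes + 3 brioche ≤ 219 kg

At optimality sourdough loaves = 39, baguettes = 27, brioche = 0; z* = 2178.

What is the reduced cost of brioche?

-3

At the optimum: yeast uses 249 of 249 (binding); oven time uses 318 of 318 (binding); butter uses 210 of 219 (slack = 9).
Slack constraints have shadow price 0 (complementary slackness).
The binding rows give the dual system: 5·y_yeast + 4·y_oven time = 33 and 2·y_yeast + 6·y_oven time = 33.
Solving: y_yeast = 3, y_oven time = 4.5.
Reduced cost of brioche: c₃ − yᵀa₃ = 31.5 − (3·4 + 4.5·5) = 31.5 − 34.5 = -3.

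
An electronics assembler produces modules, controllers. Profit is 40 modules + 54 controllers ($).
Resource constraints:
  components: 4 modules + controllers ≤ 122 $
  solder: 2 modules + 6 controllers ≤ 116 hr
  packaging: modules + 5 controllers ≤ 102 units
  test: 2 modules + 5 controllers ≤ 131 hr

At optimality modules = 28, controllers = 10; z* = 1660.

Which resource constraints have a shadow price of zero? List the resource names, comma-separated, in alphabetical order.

packaging, test

components: 122/122 (binding)
solder: 116/116 (binding)
packaging: 78/102 (slack 24)
test: 106/131 (slack 25)
By complementary slackness, a constraint with positive slack has shadow price 0 → packaging, test.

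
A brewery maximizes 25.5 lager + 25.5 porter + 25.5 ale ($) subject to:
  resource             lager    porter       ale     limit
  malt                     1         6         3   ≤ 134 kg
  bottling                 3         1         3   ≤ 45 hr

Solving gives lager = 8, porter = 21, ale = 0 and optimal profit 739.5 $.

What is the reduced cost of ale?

Check each constraint at x*: malt 134/134 (tight); bottling 45/45 (tight).
From A_Bᵀ y = c: 1·y_malt + 3·y_bottling = 25.5; 6·y_malt + 1·y_bottling = 25.5.
→ y_malt = 3 and y_bottling = 7.5.
Reduced cost of ale: c₃ − yᵀa₃ = 25.5 − (3·3 + 7.5·3) = 25.5 − 31.5 = -6.

-6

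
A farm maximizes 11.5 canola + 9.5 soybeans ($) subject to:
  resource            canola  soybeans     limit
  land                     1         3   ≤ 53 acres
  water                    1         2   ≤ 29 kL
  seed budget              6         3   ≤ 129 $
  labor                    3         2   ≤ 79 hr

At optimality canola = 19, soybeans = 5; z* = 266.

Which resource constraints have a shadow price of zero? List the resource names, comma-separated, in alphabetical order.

labor, land

land: 34/53 (slack 19)
water: 29/29 (binding)
seed budget: 129/129 (binding)
labor: 67/79 (slack 12)
By complementary slackness, a constraint with positive slack has shadow price 0 → labor, land.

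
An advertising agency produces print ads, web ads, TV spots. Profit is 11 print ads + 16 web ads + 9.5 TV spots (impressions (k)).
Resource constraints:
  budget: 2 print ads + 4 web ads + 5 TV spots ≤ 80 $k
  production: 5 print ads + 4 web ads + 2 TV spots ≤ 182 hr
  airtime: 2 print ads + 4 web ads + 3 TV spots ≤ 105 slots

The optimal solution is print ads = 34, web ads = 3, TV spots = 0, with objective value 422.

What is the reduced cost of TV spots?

-7.5

At the optimum: budget uses 80 of 80 (binding); production uses 182 of 182 (binding); airtime uses 80 of 105 (slack = 25).
Slack constraints have shadow price 0 (complementary slackness).
From A_Bᵀ y = c: 2·y_budget + 5·y_production = 11; 4·y_budget + 4·y_production = 16.
→ y_budget = 3 and y_production = 1.
Reduced cost of TV spots: c₃ − yᵀa₃ = 9.5 − (3·5 + 1·2) = 9.5 − 17 = -7.5.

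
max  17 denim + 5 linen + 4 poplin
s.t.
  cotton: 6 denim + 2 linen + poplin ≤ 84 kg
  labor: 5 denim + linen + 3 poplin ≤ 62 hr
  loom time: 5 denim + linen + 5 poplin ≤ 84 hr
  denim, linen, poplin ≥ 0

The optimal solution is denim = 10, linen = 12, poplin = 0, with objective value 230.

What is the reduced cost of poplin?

-1

Check each constraint at x*: cotton 84/84 (tight); labor 62/62 (tight); loom time 62/84 (slack 22).
By complementary slackness, y = 0 for the non-binding constraint.
The binding rows give the dual system: 6·y_cotton + 5·y_labor = 17 and 2·y_cotton + 1·y_labor = 5.
This yields shadow prices y_cotton = 2, y_labor = 1.
Reduced cost of poplin: c₃ − yᵀa₃ = 4 − (2·1 + 1·3) = 4 − 5 = -1.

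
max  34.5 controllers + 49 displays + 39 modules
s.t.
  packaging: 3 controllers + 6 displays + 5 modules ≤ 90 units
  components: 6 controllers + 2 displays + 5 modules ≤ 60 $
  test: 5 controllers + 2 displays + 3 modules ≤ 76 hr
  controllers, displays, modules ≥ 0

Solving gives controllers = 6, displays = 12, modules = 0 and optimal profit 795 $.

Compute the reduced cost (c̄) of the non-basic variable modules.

-8.5

Binding: packaging and components. Non-binding: test (22 unused).
Since test is not tight, its dual is 0.
From A_Bᵀ y = c: 3·y_packaging + 6·y_components = 34.5; 6·y_packaging + 2·y_components = 49.
This yields shadow prices y_packaging = 7.5, y_components = 2.
Reduced cost of modules: c₃ − yᵀa₃ = 39 − (7.5·5 + 2·5) = 39 − 47.5 = -8.5.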